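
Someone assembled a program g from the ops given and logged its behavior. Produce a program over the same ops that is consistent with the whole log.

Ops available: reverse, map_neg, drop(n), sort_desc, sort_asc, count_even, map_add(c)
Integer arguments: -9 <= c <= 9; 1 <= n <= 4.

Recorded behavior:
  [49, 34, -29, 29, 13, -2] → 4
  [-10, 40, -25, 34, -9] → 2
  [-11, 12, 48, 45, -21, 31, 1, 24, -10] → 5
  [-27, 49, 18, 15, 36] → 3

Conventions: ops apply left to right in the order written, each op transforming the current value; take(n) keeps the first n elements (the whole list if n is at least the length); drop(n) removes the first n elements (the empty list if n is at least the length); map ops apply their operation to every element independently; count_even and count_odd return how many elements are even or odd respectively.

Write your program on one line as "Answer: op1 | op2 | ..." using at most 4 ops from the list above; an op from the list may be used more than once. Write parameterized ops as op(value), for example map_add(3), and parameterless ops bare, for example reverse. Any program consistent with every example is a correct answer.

map_add(2) | map_add(-1) | count_even

Check, running the answer program on each example:
  [49, 34, -29, 29, 13, -2] -> [51, 36, -27, 31, 15, 0] -> [50, 35, -28, 30, 14, -1] -> 4
  [-10, 40, -25, 34, -9] -> [-8, 42, -23, 36, -7] -> [-9, 41, -24, 35, -8] -> 2
  [-11, 12, 48, 45, -21, 31, 1, 24, -10] -> [-9, 14, 50, 47, -19, 33, 3, 26, -8] -> [-10, 13, 49, 46, -20, 32, 2, 25, -9] -> 5
  [-27, 49, 18, 15, 36] -> [-25, 51, 20, 17, 38] -> [-26, 50, 19, 16, 37] -> 3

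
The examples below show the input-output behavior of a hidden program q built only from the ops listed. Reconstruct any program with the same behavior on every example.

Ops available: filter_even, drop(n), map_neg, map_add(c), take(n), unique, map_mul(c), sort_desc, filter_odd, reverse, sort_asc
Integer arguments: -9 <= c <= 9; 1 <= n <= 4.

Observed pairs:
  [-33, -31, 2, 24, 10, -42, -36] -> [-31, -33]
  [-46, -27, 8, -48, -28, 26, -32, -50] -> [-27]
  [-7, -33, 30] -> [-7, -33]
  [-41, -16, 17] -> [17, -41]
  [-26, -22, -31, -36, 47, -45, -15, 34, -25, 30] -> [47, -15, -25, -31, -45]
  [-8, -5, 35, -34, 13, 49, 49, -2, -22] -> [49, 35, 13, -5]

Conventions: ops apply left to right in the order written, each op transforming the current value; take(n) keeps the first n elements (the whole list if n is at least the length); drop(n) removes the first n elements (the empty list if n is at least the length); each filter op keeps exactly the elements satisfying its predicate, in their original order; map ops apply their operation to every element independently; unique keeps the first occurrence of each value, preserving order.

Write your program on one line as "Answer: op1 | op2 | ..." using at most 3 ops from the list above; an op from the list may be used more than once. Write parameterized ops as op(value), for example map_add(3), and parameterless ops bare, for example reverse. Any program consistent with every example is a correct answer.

unique | sort_desc | filter_odd

Check, running the answer program on each example:
  [-33, -31, 2, 24, 10, -42, -36] -> [-33, -31, 2, 24, 10, -42, -36] -> [24, 10, 2, -31, -33, -36, -42] -> [-31, -33]
  [-46, -27, 8, -48, -28, 26, -32, -50] -> [-46, -27, 8, -48, -28, 26, -32, -50] -> [26, 8, -27, -28, -32, -46, -48, -50] -> [-27]
  [-7, -33, 30] -> [-7, -33, 30] -> [30, -7, -33] -> [-7, -33]
  [-41, -16, 17] -> [-41, -16, 17] -> [17, -16, -41] -> [17, -41]
  [-26, -22, -31, -36, 47, -45, -15, 34, -25, 30] -> [-26, -22, -31, -36, 47, -45, -15, 34, -25, 30] -> [47, 34, 30, -15, -22, -25, -26, -31, -36, -45] -> [47, -15, -25, -31, -45]
  [-8, -5, 35, -34, 13, 49, 49, -2, -22] -> [-8, -5, 35, -34, 13, 49, -2, -22] -> [49, 35, 13, -2, -5, -8, -22, -34] -> [49, 35, 13, -5]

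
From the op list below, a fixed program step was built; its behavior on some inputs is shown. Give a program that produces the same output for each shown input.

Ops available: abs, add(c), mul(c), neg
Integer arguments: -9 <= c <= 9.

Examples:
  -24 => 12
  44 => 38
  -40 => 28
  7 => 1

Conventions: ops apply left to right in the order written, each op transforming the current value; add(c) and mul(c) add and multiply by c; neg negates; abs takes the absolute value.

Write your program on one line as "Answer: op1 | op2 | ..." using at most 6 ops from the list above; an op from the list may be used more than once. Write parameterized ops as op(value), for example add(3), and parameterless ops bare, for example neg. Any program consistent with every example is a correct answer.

add(4) | neg | add(1) | neg | abs | add(-9)

Check, running the answer program on each example:
  -24 -> -20 -> 20 -> 21 -> -21 -> 21 -> 12
  44 -> 48 -> -48 -> -47 -> 47 -> 47 -> 38
  -40 -> -36 -> 36 -> 37 -> -37 -> 37 -> 28
  7 -> 11 -> -11 -> -10 -> 10 -> 10 -> 1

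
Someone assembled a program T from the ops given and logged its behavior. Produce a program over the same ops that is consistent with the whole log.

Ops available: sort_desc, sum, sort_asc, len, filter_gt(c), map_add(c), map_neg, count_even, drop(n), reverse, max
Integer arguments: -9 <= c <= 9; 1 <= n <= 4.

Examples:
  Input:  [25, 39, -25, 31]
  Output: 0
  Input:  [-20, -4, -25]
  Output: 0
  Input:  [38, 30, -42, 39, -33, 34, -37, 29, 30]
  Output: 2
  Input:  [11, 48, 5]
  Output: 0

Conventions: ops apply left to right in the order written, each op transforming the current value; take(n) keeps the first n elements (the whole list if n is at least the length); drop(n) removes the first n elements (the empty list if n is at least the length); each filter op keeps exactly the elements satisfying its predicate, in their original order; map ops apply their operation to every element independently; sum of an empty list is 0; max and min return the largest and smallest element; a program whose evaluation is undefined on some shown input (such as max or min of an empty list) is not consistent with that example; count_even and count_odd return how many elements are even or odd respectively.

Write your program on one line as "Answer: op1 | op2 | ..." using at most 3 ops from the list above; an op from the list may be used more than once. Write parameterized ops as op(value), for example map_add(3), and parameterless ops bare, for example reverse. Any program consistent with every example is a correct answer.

filter_gt(-5) | drop(4) | len

Check, running the answer program on each example:
  [25, 39, -25, 31] -> [25, 39, 31] -> [] -> 0
  [-20, -4, -25] -> [-4] -> [] -> 0
  [38, 30, -42, 39, -33, 34, -37, 29, 30] -> [38, 30, 39, 34, 29, 30] -> [29, 30] -> 2
  [11, 48, 5] -> [11, 48, 5] -> [] -> 0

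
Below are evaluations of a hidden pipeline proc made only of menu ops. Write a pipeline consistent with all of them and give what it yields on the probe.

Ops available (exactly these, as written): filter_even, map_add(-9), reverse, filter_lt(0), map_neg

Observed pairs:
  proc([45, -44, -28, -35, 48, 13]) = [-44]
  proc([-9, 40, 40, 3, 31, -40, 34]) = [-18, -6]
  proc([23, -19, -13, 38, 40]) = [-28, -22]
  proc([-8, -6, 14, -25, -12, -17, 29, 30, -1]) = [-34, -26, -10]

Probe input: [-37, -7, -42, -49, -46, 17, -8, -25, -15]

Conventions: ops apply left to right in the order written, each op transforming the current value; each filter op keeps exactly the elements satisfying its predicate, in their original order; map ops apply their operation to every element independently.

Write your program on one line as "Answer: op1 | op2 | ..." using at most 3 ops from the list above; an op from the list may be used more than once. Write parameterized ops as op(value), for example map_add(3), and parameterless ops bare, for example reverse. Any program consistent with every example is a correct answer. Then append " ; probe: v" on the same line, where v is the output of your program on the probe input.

map_add(-9) | filter_lt(0) | filter_even ; probe: [-46, -16, -58, -34, -24]

Check, running the answer program on each example:
  [45, -44, -28, -35, 48, 13] -> [36, -53, -37, -44, 39, 4] -> [-53, -37, -44] -> [-44]
  [-9, 40, 40, 3, 31, -40, 34] -> [-18, 31, 31, -6, 22, -49, 25] -> [-18, -6, -49] -> [-18, -6]
  [23, -19, -13, 38, 40] -> [14, -28, -22, 29, 31] -> [-28, -22] -> [-28, -22]
  [-8, -6, 14, -25, -12, -17, 29, 30, -1] -> [-17, -15, 5, -34, -21, -26, 20, 21, -10] -> [-17, -15, -34, -21, -26, -10] -> [-34, -26, -10]
  probe: [-37, -7, -42, -49, -46, 17, -8, -25, -15] -> [-46, -16, -51, -58, -55, 8, -17, -34, -24] -> [-46, -16, -51, -58, -55, -17, -34, -24] -> [-46, -16, -58, -34, -24]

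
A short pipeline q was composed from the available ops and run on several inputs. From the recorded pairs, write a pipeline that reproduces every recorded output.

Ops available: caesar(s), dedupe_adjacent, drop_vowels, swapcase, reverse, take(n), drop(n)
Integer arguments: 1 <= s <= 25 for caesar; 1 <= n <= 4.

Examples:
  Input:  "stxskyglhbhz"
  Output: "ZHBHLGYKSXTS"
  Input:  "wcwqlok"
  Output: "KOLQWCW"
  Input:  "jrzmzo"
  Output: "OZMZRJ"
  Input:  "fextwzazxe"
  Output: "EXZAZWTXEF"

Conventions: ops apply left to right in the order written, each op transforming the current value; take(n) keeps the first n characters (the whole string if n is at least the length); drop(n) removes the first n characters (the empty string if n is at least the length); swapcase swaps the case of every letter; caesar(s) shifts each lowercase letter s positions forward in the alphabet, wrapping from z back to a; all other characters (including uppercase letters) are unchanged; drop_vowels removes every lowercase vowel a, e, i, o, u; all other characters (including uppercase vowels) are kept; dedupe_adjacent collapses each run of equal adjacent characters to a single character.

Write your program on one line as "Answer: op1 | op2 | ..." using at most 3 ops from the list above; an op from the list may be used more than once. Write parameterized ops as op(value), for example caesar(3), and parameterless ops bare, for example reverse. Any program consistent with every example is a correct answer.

swapcase | reverse

Check, running the answer program on each example:
  "stxskyglhbhz" -> "STXSKYGLHBHZ" -> "ZHBHLGYKSXTS"
  "wcwqlok" -> "WCWQLOK" -> "KOLQWCW"
  "jrzmzo" -> "JRZMZO" -> "OZMZRJ"
  "fextwzazxe" -> "FEXTWZAZXE" -> "EXZAZWTXEF"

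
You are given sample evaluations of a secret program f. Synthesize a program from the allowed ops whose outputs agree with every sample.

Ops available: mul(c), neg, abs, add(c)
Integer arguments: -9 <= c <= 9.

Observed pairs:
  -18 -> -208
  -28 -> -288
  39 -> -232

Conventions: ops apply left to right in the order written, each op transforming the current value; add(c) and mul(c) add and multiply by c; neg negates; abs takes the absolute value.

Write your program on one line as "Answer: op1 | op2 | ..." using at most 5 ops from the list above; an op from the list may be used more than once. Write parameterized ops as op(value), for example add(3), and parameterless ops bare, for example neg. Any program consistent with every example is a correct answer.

add(-9) | abs | add(-1) | mul(-8)

Check, running the answer program on each example:
  -18 -> -27 -> 27 -> 26 -> -208
  -28 -> -37 -> 37 -> 36 -> -288
  39 -> 30 -> 30 -> 29 -> -232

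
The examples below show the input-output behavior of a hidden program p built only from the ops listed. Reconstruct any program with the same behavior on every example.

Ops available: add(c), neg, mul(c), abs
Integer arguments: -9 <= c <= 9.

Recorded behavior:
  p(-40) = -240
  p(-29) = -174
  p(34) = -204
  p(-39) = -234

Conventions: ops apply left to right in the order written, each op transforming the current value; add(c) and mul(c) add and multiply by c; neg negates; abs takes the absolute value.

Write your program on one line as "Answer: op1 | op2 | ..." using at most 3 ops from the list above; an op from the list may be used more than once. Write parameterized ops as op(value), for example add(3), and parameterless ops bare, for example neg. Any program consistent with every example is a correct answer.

abs | mul(-6)

Check, running the answer program on each example:
  -40 -> 40 -> -240
  -29 -> 29 -> -174
  34 -> 34 -> -204
  -39 -> 39 -> -234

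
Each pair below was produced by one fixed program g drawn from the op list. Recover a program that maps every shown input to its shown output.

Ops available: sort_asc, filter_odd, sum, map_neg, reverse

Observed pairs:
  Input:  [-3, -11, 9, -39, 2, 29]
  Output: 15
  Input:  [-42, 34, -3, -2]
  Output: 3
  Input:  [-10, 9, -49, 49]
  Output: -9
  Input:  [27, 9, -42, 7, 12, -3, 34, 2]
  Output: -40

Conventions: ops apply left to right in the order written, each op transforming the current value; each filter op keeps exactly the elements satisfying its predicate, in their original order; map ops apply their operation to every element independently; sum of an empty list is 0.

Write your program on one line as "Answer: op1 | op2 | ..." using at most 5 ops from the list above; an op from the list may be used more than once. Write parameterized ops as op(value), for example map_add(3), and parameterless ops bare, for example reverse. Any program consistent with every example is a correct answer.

filter_odd | map_neg | reverse | sort_asc | sum

Check, running the answer program on each example:
  [-3, -11, 9, -39, 2, 29] -> [-3, -11, 9, -39, 29] -> [3, 11, -9, 39, -29] -> [-29, 39, -9, 11, 3] -> [-29, -9, 3, 11, 39] -> 15
  [-42, 34, -3, -2] -> [-3] -> [3] -> [3] -> [3] -> 3
  [-10, 9, -49, 49] -> [9, -49, 49] -> [-9, 49, -49] -> [-49, 49, -9] -> [-49, -9, 49] -> -9
  [27, 9, -42, 7, 12, -3, 34, 2] -> [27, 9, 7, -3] -> [-27, -9, -7, 3] -> [3, -7, -9, -27] -> [-27, -9, -7, 3] -> -40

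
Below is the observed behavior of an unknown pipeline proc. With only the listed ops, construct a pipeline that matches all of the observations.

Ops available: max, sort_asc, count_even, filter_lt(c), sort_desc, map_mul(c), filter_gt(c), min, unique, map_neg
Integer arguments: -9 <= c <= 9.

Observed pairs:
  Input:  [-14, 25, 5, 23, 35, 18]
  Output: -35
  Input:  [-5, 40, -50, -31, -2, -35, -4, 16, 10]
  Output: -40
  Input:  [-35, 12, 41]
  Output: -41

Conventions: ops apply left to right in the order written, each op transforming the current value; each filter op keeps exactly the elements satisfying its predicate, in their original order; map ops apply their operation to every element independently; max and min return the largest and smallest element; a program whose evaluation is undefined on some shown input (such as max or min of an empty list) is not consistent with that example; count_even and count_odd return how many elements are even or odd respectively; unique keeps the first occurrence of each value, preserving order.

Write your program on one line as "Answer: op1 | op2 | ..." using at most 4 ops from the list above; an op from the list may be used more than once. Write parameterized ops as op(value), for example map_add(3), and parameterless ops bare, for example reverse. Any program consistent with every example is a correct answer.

map_neg | filter_lt(4) | sort_asc | min

Check, running the answer program on each example:
  [-14, 25, 5, 23, 35, 18] -> [14, -25, -5, -23, -35, -18] -> [-25, -5, -23, -35, -18] -> [-35, -25, -23, -18, -5] -> -35
  [-5, 40, -50, -31, -2, -35, -4, 16, 10] -> [5, -40, 50, 31, 2, 35, 4, -16, -10] -> [-40, 2, -16, -10] -> [-40, -16, -10, 2] -> -40
  [-35, 12, 41] -> [35, -12, -41] -> [-12, -41] -> [-41, -12] -> -41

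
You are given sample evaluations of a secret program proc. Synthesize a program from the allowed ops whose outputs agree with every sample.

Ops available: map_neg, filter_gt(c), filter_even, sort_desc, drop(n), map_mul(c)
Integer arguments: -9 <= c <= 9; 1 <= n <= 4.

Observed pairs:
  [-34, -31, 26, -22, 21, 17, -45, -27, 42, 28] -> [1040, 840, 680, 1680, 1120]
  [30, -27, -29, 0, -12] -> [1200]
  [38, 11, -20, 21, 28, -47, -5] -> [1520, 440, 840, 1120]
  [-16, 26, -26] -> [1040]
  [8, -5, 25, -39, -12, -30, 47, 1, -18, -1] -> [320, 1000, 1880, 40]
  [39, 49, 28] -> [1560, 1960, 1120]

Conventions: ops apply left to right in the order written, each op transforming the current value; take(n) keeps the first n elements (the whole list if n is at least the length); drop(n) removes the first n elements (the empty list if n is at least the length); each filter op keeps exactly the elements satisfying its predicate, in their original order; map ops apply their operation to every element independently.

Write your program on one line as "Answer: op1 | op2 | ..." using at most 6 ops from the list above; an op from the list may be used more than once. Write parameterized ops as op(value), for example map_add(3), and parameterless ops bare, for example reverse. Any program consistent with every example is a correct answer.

filter_gt(-6) | map_mul(-4) | map_mul(5) | map_mul(-2) | filter_gt(5)

Check, running the answer program on each example:
  [-34, -31, 26, -22, 21, 17, -45, -27, 42, 28] -> [26, 21, 17, 42, 28] -> [-104, -84, -68, -168, -112] -> [-520, -420, -340, -840, -560] -> [1040, 840, 680, 1680, 1120] -> [1040, 840, 680, 1680, 1120]
  [30, -27, -29, 0, -12] -> [30, 0] -> [-120, 0] -> [-600, 0] -> [1200, 0] -> [1200]
  [38, 11, -20, 21, 28, -47, -5] -> [38, 11, 21, 28, -5] -> [-152, -44, -84, -112, 20] -> [-760, -220, -420, -560, 100] -> [1520, 440, 840, 1120, -200] -> [1520, 440, 840, 1120]
  [-16, 26, -26] -> [26] -> [-104] -> [-520] -> [1040] -> [1040]
  [8, -5, 25, -39, -12, -30, 47, 1, -18, -1] -> [8, -5, 25, 47, 1, -1] -> [-32, 20, -100, -188, -4, 4] -> [-160, 100, -500, -940, -20, 20] -> [320, -200, 1000, 1880, 40, -40] -> [320, 1000, 1880, 40]
  [39, 49, 28] -> [39, 49, 28] -> [-156, -196, -112] -> [-780, -980, -560] -> [1560, 1960, 1120] -> [1560, 1960, 1120]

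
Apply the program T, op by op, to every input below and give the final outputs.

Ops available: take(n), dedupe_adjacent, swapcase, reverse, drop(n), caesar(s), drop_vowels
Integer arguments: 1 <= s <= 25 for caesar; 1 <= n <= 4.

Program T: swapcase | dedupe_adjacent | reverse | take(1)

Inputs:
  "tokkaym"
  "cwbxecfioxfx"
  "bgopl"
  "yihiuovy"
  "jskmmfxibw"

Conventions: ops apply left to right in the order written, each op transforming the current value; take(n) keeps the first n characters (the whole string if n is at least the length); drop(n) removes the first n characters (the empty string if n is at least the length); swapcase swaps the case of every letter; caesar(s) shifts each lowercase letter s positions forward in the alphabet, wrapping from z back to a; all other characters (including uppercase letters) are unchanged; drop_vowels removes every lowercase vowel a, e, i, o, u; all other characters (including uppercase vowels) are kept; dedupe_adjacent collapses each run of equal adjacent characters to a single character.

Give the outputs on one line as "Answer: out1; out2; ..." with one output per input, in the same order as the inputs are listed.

"M"; "X"; "L"; "Y"; "W"

Execution, op by op:
  "tokkaym" -> "TOKKAYM" -> "TOKAYM" -> "MYAKOT" -> "M"
  "cwbxecfioxfx" -> "CWBXECFIOXFX" -> "CWBXECFIOXFX" -> "XFXOIFCEXBWC" -> "X"
  "bgopl" -> "BGOPL" -> "BGOPL" -> "LPOGB" -> "L"
  "yihiuovy" -> "YIHIUOVY" -> "YIHIUOVY" -> "YVOUIHIY" -> "Y"
  "jskmmfxibw" -> "JSKMMFXIBW" -> "JSKMFXIBW" -> "WBIXFMKSJ" -> "W"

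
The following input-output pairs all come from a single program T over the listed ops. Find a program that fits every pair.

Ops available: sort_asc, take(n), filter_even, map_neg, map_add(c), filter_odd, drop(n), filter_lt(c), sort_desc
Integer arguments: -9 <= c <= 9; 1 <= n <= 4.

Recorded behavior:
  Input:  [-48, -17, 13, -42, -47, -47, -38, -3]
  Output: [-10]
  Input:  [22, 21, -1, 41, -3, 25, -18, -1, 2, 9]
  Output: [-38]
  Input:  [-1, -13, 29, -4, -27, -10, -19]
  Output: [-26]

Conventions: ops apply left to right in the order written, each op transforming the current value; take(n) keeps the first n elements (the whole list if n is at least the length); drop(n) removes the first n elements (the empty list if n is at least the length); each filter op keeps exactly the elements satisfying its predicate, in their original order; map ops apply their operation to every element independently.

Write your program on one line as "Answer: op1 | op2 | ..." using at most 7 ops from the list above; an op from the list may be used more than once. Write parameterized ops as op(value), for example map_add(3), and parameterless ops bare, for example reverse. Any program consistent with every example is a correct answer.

drop(1) | sort_desc | filter_odd | map_neg | take(1) | map_add(3)

Check, running the answer program on each example:
  [-48, -17, 13, -42, -47, -47, -38, -3] -> [-17, 13, -42, -47, -47, -38, -3] -> [13, -3, -17, -38, -42, -47, -47] -> [13, -3, -17, -47, -47] -> [-13, 3, 17, 47, 47] -> [-13] -> [-10]
  [22, 21, -1, 41, -3, 25, -18, -1, 2, 9] -> [21, -1, 41, -3, 25, -18, -1, 2, 9] -> [41, 25, 21, 9, 2, -1, -1, -3, -18] -> [41, 25, 21, 9, -1, -1, -3] -> [-41, -25, -21, -9, 1, 1, 3] -> [-41] -> [-38]
  [-1, -13, 29, -4, -27, -10, -19] -> [-13, 29, -4, -27, -10, -19] -> [29, -4, -10, -13, -19, -27] -> [29, -13, -19, -27] -> [-29, 13, 19, 27] -> [-29] -> [-26]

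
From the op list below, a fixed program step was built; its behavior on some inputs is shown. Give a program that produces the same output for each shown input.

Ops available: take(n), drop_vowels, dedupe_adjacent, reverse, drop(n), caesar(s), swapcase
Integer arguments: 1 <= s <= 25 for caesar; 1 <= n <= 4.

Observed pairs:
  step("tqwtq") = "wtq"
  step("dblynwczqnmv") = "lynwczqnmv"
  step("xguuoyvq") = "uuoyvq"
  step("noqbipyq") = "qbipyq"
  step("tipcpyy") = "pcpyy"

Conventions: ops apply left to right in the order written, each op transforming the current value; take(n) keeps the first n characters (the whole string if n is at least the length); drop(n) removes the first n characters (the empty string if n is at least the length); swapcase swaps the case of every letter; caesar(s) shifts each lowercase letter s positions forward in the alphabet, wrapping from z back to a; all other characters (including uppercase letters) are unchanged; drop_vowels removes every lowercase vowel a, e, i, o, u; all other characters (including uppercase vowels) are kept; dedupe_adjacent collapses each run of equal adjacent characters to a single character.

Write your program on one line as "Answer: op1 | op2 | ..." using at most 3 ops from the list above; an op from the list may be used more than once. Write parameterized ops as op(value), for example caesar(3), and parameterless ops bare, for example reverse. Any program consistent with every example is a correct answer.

drop(1) | drop(1)

Check, running the answer program on each example:
  "tqwtq" -> "qwtq" -> "wtq"
  "dblynwczqnmv" -> "blynwczqnmv" -> "lynwczqnmv"
  "xguuoyvq" -> "guuoyvq" -> "uuoyvq"
  "noqbipyq" -> "oqbipyq" -> "qbipyq"
  "tipcpyy" -> "ipcpyy" -> "pcpyy"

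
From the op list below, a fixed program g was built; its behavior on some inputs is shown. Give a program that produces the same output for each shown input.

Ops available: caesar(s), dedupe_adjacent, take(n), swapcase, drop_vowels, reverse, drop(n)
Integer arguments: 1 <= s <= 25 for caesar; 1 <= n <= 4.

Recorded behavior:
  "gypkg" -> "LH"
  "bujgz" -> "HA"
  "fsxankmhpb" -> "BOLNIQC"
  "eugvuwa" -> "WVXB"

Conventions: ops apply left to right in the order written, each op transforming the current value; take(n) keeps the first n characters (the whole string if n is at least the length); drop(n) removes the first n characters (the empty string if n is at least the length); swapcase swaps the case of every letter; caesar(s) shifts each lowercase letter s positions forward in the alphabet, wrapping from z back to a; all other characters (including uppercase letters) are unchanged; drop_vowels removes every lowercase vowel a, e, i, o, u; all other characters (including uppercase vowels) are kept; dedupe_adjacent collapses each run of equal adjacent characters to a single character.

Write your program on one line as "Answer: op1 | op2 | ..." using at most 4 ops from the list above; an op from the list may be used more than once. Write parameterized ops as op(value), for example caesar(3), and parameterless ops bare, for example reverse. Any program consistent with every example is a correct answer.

caesar(1) | drop(3) | swapcase

Check, running the answer program on each example:
  "gypkg" -> "hzqlh" -> "lh" -> "LH"
  "bujgz" -> "cvkha" -> "ha" -> "HA"
  "fsxankmhpb" -> "gtybolniqc" -> "bolniqc" -> "BOLNIQC"
  "eugvuwa" -> "fvhwvxb" -> "wvxb" -> "WVXB"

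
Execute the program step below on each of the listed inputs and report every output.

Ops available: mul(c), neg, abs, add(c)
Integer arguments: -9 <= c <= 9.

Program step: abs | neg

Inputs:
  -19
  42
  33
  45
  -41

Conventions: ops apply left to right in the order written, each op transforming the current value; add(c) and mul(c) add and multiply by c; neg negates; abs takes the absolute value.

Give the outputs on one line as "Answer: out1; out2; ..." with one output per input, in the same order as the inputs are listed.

Execution, op by op:
  -19 -> 19 -> -19
  42 -> 42 -> -42
  33 -> 33 -> -33
  45 -> 45 -> -45
  -41 -> 41 -> -41

-19; -42; -33; -45; -41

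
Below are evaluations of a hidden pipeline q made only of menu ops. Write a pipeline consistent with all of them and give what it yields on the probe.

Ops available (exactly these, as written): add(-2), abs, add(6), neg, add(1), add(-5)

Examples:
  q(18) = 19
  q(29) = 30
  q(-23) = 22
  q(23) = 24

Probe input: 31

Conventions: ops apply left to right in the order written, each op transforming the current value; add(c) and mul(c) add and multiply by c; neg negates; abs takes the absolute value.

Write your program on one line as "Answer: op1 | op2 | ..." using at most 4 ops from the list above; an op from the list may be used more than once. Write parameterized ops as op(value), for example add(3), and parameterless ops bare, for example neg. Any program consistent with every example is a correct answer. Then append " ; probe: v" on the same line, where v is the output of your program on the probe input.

add(1) | neg | abs ; probe: 32

Check, running the answer program on each example:
  18 -> 19 -> -19 -> 19
  29 -> 30 -> -30 -> 30
  -23 -> -22 -> 22 -> 22
  23 -> 24 -> -24 -> 24
  probe: 31 -> 32 -> -32 -> 32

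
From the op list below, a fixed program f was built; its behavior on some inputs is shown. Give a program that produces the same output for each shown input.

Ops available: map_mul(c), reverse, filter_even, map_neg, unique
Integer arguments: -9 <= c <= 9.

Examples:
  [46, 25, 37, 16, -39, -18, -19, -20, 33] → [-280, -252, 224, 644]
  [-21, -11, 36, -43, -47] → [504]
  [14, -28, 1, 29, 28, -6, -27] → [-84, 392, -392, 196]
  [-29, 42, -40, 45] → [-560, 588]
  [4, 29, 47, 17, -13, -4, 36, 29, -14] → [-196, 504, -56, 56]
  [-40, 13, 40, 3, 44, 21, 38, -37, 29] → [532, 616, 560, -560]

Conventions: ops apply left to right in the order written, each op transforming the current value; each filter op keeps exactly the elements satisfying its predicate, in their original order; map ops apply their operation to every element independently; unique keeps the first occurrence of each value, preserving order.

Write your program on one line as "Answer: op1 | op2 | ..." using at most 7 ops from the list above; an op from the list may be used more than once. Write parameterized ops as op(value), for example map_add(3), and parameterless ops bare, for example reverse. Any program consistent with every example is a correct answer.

unique | map_mul(7) | reverse | filter_even | map_mul(-2) | map_neg

Check, running the answer program on each example:
  [46, 25, 37, 16, -39, -18, -19, -20, 33] -> [46, 25, 37, 16, -39, -18, -19, -20, 33] -> [322, 175, 259, 112, -273, -126, -133, -140, 231] -> [231, -140, -133, -126, -273, 112, 259, 175, 322] -> [-140, -126, 112, 322] -> [280, 252, -224, -644] -> [-280, -252, 224, 644]
  [-21, -11, 36, -43, -47] -> [-21, -11, 36, -43, -47] -> [-147, -77, 252, -301, -329] -> [-329, -301, 252, -77, -147] -> [252] -> [-504] -> [504]
  [14, -28, 1, 29, 28, -6, -27] -> [14, -28, 1, 29, 28, -6, -27] -> [98, -196, 7, 203, 196, -42, -189] -> [-189, -42, 196, 203, 7, -196, 98] -> [-42, 196, -196, 98] -> [84, -392, 392, -196] -> [-84, 392, -392, 196]
  [-29, 42, -40, 45] -> [-29, 42, -40, 45] -> [-203, 294, -280, 315] -> [315, -280, 294, -203] -> [-280, 294] -> [560, -588] -> [-560, 588]
  [4, 29, 47, 17, -13, -4, 36, 29, -14] -> [4, 29, 47, 17, -13, -4, 36, -14] -> [28, 203, 329, 119, -91, -28, 252, -98] -> [-98, 252, -28, -91, 119, 329, 203, 28] -> [-98, 252, -28, 28] -> [196, -504, 56, -56] -> [-196, 504, -56, 56]
  [-40, 13, 40, 3, 44, 21, 38, -37, 29] -> [-40, 13, 40, 3, 44, 21, 38, -37, 29] -> [-280, 91, 280, 21, 308, 147, 266, -259, 203] -> [203, -259, 266, 147, 308, 21, 280, 91, -280] -> [266, 308, 280, -280] -> [-532, -616, -560, 560] -> [532, 616, 560, -560]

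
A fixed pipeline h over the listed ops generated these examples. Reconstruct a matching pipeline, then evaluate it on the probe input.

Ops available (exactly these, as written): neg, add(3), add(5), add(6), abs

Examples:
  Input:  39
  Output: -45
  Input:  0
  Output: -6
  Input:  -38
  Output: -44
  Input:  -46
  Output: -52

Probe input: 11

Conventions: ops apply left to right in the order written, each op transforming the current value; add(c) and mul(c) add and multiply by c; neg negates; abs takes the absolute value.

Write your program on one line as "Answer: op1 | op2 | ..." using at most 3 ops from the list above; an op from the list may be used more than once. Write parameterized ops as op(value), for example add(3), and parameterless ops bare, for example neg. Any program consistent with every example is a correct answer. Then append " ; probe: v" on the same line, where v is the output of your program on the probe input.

abs | add(6) | neg ; probe: -17

Check, running the answer program on each example:
  39 -> 39 -> 45 -> -45
  0 -> 0 -> 6 -> -6
  -38 -> 38 -> 44 -> -44
  -46 -> 46 -> 52 -> -52
  probe: 11 -> 11 -> 17 -> -17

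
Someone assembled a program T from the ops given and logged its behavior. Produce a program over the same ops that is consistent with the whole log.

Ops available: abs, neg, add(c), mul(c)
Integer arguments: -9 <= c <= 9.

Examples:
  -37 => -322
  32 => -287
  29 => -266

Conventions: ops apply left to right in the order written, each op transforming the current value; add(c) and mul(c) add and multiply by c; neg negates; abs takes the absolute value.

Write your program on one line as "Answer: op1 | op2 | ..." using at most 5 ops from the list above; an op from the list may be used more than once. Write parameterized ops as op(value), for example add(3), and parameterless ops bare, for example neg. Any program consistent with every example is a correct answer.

abs | neg | add(-9) | mul(7)

Check, running the answer program on each example:
  -37 -> 37 -> -37 -> -46 -> -322
  32 -> 32 -> -32 -> -41 -> -287
  29 -> 29 -> -29 -> -38 -> -266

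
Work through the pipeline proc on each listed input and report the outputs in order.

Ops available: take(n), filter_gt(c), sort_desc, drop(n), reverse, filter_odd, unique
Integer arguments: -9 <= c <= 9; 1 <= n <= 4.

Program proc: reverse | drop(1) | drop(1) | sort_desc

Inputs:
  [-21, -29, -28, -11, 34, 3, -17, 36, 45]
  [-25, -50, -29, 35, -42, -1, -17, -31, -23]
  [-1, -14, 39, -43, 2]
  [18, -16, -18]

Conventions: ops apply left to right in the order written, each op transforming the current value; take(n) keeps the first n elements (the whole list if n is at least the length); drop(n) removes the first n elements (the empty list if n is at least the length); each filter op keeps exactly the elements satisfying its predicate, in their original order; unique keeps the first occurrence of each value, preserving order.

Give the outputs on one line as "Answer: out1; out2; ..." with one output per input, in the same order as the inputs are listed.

Execution, op by op:
  [-21, -29, -28, -11, 34, 3, -17, 36, 45] -> [45, 36, -17, 3, 34, -11, -28, -29, -21] -> [36, -17, 3, 34, -11, -28, -29, -21] -> [-17, 3, 34, -11, -28, -29, -21] -> [34, 3, -11, -17, -21, -28, -29]
  [-25, -50, -29, 35, -42, -1, -17, -31, -23] -> [-23, -31, -17, -1, -42, 35, -29, -50, -25] -> [-31, -17, -1, -42, 35, -29, -50, -25] -> [-17, -1, -42, 35, -29, -50, -25] -> [35, -1, -17, -25, -29, -42, -50]
  [-1, -14, 39, -43, 2] -> [2, -43, 39, -14, -1] -> [-43, 39, -14, -1] -> [39, -14, -1] -> [39, -1, -14]
  [18, -16, -18] -> [-18, -16, 18] -> [-16, 18] -> [18] -> [18]

[34, 3, -11, -17, -21, -28, -29]; [35, -1, -17, -25, -29, -42, -50]; [39, -1, -14]; [18]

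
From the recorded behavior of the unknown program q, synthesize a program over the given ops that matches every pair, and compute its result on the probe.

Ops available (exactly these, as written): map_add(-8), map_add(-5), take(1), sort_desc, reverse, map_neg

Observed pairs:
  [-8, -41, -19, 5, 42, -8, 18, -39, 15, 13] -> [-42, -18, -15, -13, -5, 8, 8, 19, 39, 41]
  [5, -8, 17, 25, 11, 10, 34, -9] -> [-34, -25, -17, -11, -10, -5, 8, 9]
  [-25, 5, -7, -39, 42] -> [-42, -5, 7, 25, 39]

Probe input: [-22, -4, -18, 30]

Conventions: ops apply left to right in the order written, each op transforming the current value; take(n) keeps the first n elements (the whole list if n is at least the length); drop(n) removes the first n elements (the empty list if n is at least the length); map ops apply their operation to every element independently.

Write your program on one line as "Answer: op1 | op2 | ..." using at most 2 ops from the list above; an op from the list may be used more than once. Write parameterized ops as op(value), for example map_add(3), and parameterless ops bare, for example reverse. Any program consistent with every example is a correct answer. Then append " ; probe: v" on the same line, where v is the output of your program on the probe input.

sort_desc | map_neg ; probe: [-30, 4, 18, 22]

Check, running the answer program on each example:
  [-8, -41, -19, 5, 42, -8, 18, -39, 15, 13] -> [42, 18, 15, 13, 5, -8, -8, -19, -39, -41] -> [-42, -18, -15, -13, -5, 8, 8, 19, 39, 41]
  [5, -8, 17, 25, 11, 10, 34, -9] -> [34, 25, 17, 11, 10, 5, -8, -9] -> [-34, -25, -17, -11, -10, -5, 8, 9]
  [-25, 5, -7, -39, 42] -> [42, 5, -7, -25, -39] -> [-42, -5, 7, 25, 39]
  probe: [-22, -4, -18, 30] -> [30, -4, -18, -22] -> [-30, 4, 18, 22]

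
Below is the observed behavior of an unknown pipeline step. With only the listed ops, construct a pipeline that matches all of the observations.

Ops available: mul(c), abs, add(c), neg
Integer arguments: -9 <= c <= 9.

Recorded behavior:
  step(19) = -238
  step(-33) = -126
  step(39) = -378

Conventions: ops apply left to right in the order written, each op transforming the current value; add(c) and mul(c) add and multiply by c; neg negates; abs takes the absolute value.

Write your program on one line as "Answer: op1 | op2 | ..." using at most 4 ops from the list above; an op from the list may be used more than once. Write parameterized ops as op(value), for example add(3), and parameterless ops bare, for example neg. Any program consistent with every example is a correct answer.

add(8) | add(7) | abs | mul(-7)

Check, running the answer program on each example:
  19 -> 27 -> 34 -> 34 -> -238
  -33 -> -25 -> -18 -> 18 -> -126
  39 -> 47 -> 54 -> 54 -> -378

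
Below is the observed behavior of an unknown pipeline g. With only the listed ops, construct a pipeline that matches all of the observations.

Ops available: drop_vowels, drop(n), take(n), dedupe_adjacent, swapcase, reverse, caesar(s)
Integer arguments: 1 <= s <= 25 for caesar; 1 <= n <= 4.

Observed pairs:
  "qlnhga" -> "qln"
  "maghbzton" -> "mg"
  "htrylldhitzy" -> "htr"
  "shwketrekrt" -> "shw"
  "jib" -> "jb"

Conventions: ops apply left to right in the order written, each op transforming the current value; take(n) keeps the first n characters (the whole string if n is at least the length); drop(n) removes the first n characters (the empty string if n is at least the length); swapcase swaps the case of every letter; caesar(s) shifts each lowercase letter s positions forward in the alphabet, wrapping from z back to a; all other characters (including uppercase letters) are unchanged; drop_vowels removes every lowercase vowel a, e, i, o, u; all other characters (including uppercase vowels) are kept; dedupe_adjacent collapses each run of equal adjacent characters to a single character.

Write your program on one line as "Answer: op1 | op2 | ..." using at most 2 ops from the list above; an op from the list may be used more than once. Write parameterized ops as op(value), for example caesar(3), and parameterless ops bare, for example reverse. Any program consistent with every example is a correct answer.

take(3) | drop_vowels

Check, running the answer program on each example:
  "qlnhga" -> "qln" -> "qln"
  "maghbzton" -> "mag" -> "mg"
  "htrylldhitzy" -> "htr" -> "htr"
  "shwketrekrt" -> "shw" -> "shw"
  "jib" -> "jib" -> "jb"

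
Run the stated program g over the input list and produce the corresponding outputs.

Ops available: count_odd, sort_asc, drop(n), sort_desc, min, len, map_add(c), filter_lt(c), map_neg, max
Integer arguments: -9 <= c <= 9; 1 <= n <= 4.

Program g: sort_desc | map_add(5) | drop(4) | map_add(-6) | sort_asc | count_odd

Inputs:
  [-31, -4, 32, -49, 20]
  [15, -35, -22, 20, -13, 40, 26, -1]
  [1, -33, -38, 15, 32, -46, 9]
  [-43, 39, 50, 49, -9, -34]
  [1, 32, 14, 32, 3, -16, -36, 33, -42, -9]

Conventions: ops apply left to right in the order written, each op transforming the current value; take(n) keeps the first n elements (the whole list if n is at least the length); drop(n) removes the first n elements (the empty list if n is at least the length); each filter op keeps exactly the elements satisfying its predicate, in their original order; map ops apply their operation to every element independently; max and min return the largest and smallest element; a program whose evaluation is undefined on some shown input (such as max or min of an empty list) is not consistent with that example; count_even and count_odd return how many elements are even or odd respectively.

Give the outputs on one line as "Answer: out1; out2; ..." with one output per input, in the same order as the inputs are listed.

Execution, op by op:
  [-31, -4, 32, -49, 20] -> [32, 20, -4, -31, -49] -> [37, 25, 1, -26, -44] -> [-44] -> [-50] -> [-50] -> 0
  [15, -35, -22, 20, -13, 40, 26, -1] -> [40, 26, 20, 15, -1, -13, -22, -35] -> [45, 31, 25, 20, 4, -8, -17, -30] -> [4, -8, -17, -30] -> [-2, -14, -23, -36] -> [-36, -23, -14, -2] -> 1
  [1, -33, -38, 15, 32, -46, 9] -> [32, 15, 9, 1, -33, -38, -46] -> [37, 20, 14, 6, -28, -33, -41] -> [-28, -33, -41] -> [-34, -39, -47] -> [-47, -39, -34] -> 2
  [-43, 39, 50, 49, -9, -34] -> [50, 49, 39, -9, -34, -43] -> [55, 54, 44, -4, -29, -38] -> [-29, -38] -> [-35, -44] -> [-44, -35] -> 1
  [1, 32, 14, 32, 3, -16, -36, 33, -42, -9] -> [33, 32, 32, 14, 3, 1, -9, -16, -36, -42] -> [38, 37, 37, 19, 8, 6, -4, -11, -31, -37] -> [8, 6, -4, -11, -31, -37] -> [2, 0, -10, -17, -37, -43] -> [-43, -37, -17, -10, 0, 2] -> 3

0; 1; 2; 1; 3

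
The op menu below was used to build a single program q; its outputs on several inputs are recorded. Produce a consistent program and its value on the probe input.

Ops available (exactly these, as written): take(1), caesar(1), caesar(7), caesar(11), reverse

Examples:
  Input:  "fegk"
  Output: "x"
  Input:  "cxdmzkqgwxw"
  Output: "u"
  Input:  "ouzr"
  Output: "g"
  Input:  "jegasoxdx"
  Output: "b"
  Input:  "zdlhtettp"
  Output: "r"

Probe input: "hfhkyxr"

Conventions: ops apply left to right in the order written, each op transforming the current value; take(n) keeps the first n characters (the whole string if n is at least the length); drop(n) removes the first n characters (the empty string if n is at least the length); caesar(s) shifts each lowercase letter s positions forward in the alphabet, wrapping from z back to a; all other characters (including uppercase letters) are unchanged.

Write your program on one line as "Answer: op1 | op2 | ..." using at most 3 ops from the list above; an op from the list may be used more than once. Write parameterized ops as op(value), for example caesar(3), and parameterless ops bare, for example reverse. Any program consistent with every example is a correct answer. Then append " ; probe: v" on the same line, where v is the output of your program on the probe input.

caesar(7) | caesar(11) | take(1) ; probe: "z"

Check, running the answer program on each example:
  "fegk" -> "mlnr" -> "xwyc" -> "x"
  "cxdmzkqgwxw" -> "jektgrxnded" -> "upverciyopo" -> "u"
  "ouzr" -> "vbgy" -> "gmrj" -> "g"
  "jegasoxdx" -> "qlnhzveke" -> "bwyskgpvp" -> "b"
  "zdlhtettp" -> "gksoalaaw" -> "rvdzlwllh" -> "r"
  probe: "hfhkyxr" -> "omorfey" -> "zxzcqpj" -> "z"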